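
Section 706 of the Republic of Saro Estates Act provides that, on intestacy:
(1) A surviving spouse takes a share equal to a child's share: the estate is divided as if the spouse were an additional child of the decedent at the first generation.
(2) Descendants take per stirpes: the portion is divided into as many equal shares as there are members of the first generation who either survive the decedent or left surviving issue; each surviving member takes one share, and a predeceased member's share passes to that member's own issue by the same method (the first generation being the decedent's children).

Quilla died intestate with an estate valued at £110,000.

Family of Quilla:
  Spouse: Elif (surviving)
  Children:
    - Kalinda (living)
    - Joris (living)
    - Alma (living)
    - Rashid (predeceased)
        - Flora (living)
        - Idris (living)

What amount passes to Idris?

The spouse counts as an additional share at the children's level, so there are 5 primary shares of £22,000. Elif takes one such share (£22,000).
The children's combined portion (£88,000) is divided into 4 shares of £22,000: Kalinda, Joris, and Alma each take £22,000; Rashid's £22,000 share passes to Rashid's issue.
Rashid's share (£22,000) is divided into 2 shares of £11,000: Flora and Idris each take £11,000.

Idris receives £11,000.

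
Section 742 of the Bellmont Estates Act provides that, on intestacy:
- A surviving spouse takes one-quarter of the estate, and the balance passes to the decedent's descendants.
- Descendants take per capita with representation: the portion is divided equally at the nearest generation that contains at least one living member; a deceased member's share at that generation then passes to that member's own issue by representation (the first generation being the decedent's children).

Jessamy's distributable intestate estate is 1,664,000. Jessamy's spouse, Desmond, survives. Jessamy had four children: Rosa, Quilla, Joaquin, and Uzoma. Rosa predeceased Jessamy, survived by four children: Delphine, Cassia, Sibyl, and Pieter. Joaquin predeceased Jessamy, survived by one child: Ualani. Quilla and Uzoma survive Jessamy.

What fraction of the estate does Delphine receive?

Delphine receives 3/64 of the estate.

Desmond takes one-quarter of 1,664,000 = 416,000. The remaining 1,248,000 passes to the descendants.
The descendants' portion (1,248,000) is divided into 4 shares of 312,000: Quilla and Uzoma each take 312,000; Rosa's 312,000 share passes to Rosa's issue; Joaquin's 312,000 share passes to Joaquin's issue.
Rosa's share (312,000) is divided into 4 shares of 78,000: Delphine, Cassia, Sibyl, and Pieter each take 78,000.
Joaquin's share (312,000) passes entirely to Ualani.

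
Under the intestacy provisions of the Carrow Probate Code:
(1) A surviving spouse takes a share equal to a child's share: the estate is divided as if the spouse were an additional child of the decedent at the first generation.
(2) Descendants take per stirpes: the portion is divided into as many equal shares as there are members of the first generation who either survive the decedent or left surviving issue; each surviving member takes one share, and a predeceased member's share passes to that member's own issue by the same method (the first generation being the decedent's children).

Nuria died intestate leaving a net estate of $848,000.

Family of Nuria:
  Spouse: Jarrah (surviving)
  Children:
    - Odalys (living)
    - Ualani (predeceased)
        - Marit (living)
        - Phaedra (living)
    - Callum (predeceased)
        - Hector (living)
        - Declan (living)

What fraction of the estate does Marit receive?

Marit receives 1/8 of the estate.

The spouse counts as an additional share at the children's level, so there are 4 primary shares of $212,000. Jarrah takes one such share ($212,000).
The children's combined portion ($636,000) is divided into 3 shares of $212,000: Odalys takes $212,000; Ualani's $212,000 share passes to Ualani's issue; Callum's $212,000 share passes to Callum's issue.
Ualani's share ($212,000) is divided into 2 shares of $106,000: Marit and Phaedra each take $106,000.
Callum's share ($212,000) is divided into 2 shares of $106,000: Hector and Declan each take $106,000.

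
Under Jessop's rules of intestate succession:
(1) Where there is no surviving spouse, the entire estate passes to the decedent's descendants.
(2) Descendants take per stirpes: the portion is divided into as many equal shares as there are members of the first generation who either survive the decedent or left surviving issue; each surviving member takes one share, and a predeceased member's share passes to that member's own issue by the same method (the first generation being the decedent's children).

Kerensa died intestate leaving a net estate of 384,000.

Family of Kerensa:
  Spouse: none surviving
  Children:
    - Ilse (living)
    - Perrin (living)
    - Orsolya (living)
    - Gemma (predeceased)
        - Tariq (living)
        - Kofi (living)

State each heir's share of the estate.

The entire 384,000 passes to the descendants.
That amount (384,000) is divided into 4 shares of 96,000: Ilse, Perrin, and Orsolya each take 96,000; Gemma's 96,000 share passes to Gemma's issue.
Gemma's share (96,000) is divided into 2 shares of 48,000: Tariq and Kofi each take 48,000.

Ilse: 96,000; Perrin: 96,000; Orsolya: 96,000; Tariq: 48,000; Kofi: 48,000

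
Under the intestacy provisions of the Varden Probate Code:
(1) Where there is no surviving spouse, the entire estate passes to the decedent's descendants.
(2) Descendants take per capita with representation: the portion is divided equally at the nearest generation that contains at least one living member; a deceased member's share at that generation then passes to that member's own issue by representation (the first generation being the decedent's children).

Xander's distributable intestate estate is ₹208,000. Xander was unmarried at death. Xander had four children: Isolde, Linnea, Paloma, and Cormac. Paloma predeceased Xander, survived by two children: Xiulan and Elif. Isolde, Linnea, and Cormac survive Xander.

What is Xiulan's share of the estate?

Xiulan receives ₹26,000.

The entire ₹208,000 passes to the descendants.
That amount (₹208,000) is divided into 4 shares of ₹52,000: Isolde, Linnea, and Cormac each take ₹52,000; Paloma's ₹52,000 share passes to Paloma's issue.
Paloma's share (₹52,000) is divided into 2 shares of ₹26,000: Xiulan and Elif each take ₹26,000.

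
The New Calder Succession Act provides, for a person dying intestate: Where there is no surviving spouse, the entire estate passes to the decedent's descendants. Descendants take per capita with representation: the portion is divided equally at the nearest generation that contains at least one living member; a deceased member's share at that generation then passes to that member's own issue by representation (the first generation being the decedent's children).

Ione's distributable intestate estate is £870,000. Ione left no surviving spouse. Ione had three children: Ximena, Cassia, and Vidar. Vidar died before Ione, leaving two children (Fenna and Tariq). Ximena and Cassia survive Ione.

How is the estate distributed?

The entire £870,000 passes to the descendants.
That amount (£870,000) is divided into 3 shares of £290,000: Ximena and Cassia each take £290,000; Vidar's £290,000 share passes to Vidar's issue.
Vidar's share (£290,000) is divided into 2 shares of £145,000: Fenna and Tariq each take £145,000.

Ximena: £290,000; Cassia: £290,000; Fenna: £145,000; Tariq: £145,000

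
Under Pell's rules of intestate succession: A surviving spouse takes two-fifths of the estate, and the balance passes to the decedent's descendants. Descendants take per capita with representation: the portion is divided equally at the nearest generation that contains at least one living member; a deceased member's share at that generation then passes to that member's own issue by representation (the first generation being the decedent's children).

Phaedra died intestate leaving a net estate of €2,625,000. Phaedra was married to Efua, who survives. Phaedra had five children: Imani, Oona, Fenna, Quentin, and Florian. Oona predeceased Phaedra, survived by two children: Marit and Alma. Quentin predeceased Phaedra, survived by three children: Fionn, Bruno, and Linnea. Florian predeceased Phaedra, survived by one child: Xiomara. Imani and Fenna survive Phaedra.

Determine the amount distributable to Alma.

Efua takes two-fifths of €2,625,000 = €1,050,000. The remaining €1,575,000 passes to the descendants.
The descendants' portion (€1,575,000) is divided into 5 shares of €315,000: Imani and Fenna each take €315,000; Oona's €315,000 share passes to Oona's issue; Quentin's €315,000 share passes to Quentin's issue; Florian's €315,000 share passes to Florian's issue.
Oona's share (€315,000) is divided into 2 shares of €157,500: Marit and Alma each take €157,500.
Quentin's share (€315,000) is divided into 3 shares of €105,000: Fionn, Bruno, and Linnea each take €105,000.
Florian's share (€315,000) passes entirely to Xiomara.

Alma receives €157,500.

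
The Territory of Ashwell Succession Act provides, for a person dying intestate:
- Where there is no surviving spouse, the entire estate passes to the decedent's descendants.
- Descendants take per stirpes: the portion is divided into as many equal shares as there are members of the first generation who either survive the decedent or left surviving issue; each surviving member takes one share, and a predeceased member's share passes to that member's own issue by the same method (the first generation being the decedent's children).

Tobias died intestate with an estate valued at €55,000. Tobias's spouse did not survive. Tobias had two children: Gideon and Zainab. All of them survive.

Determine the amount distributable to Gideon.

Gideon receives €27,500.

The entire €55,000 passes to the descendants.
That amount (€55,000) is divided into 2 shares of €27,500: Gideon and Zainab each take €27,500.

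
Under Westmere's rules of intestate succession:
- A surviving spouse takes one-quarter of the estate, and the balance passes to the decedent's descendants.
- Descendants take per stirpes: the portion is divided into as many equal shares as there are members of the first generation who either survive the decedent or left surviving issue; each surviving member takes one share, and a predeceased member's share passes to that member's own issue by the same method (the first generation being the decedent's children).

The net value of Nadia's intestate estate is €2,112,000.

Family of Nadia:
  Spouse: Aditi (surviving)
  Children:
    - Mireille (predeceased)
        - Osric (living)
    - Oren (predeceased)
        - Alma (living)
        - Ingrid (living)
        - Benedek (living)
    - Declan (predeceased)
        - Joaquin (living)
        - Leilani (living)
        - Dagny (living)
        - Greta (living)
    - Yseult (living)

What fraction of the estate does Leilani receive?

Aditi takes one-quarter of €2,112,000 = €528,000. The remaining €1,584,000 passes to the descendants.
The descendants' portion (€1,584,000) is divided into 4 shares of €396,000: Yseult takes €396,000; Mireille's €396,000 share passes to Mireille's issue; Oren's €396,000 share passes to Oren's issue; Declan's €396,000 share passes to Declan's issue.
Mireille's share (€396,000) passes entirely to Osric.
Oren's share (€396,000) is divided into 3 shares of €132,000: Alma, Ingrid, and Benedek each take €132,000.
Declan's share (€396,000) is divided into 4 shares of €99,000: Joaquin, Leilani, Dagny, and Greta each take €99,000.

Leilani receives 3/64 of the estate.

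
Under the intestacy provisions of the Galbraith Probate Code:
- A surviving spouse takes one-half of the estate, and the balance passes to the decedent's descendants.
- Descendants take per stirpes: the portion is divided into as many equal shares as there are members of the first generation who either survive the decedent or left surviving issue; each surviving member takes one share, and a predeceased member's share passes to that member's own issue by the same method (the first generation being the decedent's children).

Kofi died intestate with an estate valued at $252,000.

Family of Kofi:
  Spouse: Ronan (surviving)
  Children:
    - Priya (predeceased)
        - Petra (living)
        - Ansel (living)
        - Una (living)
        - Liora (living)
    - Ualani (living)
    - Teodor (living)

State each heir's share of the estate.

Ronan: $126,000; Petra: $10,500; Ansel: $10,500; Una: $10,500; Liora: $10,500; Ualani: $42,000; Teodor: $42,000

Ronan takes one-half of $252,000 = $126,000. The remaining $126,000 passes to the descendants.
The descendants' portion ($126,000) is divided into 3 shares of $42,000: Ualani and Teodor each take $42,000; Priya's $42,000 share passes to Priya's issue.
Priya's share ($42,000) is divided into 4 shares of $10,500: Petra, Ansel, Una, and Liora each take $10,500.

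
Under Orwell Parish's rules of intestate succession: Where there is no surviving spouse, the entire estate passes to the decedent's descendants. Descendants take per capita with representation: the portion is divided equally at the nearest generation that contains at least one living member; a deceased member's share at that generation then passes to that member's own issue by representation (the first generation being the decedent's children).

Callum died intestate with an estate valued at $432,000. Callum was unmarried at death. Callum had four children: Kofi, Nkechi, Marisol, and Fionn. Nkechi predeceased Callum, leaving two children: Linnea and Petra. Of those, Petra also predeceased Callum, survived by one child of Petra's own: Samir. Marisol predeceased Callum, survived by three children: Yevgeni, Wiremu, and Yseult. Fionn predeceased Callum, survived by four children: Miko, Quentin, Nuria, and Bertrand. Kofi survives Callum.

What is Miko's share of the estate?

The entire $432,000 passes to the descendants.
That amount ($432,000) is divided into 4 shares of $108,000: Kofi takes $108,000; Nkechi's $108,000 share passes to Nkechi's issue; Marisol's $108,000 share passes to Marisol's issue; Fionn's $108,000 share passes to Fionn's issue.
Nkechi's share ($108,000) is divided into 2 shares of $54,000: Linnea takes $54,000; Petra's $54,000 share passes to Petra's issue.
Petra's share ($54,000) passes entirely to Samir.
Marisol's share ($108,000) is divided into 3 shares of $36,000: Yevgeni, Wiremu, and Yseult each take $36,000.
Fionn's share ($108,000) is divided into 4 shares of $27,000: Miko, Quentin, Nuria, and Bertrand each take $27,000.

Miko receives $27,000.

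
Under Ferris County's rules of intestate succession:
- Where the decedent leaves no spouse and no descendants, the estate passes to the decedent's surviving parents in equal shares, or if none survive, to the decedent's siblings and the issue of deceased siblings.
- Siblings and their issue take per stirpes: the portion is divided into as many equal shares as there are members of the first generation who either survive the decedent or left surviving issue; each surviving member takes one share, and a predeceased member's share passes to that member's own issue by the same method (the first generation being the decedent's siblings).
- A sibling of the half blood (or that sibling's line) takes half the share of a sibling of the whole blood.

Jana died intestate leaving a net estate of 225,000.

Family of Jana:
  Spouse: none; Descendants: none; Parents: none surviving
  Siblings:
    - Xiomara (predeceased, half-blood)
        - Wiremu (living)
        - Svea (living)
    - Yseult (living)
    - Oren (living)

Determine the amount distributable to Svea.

Svea receives 22,500.

The entire 225,000 passes to the siblings and their issue.
Counting each half-blood sibling's line as half a unit, there are 5/2 units in 225,000, so one unit is 90,000. Whole-blood lines (Yseult and Oren) take 90,000 each; half-blood lines (Xiomara) take 45,000 each.
Xiomara's share (45,000) is divided into 2 shares of 22,500: Wiremu and Svea each take 22,500.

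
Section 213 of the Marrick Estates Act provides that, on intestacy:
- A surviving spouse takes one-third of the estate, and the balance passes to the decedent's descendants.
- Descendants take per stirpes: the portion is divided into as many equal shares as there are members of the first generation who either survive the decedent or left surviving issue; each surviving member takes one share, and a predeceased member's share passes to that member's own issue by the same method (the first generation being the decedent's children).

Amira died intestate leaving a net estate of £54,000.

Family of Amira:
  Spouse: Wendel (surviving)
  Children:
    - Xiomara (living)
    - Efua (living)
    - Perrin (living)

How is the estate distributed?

Wendel takes one-third of £54,000 = £18,000. The remaining £36,000 passes to the descendants.
The descendants' portion (£36,000) is divided into 3 shares of £12,000: Xiomara, Efua, and Perrin each take £12,000.

Wendel: £18,000; Xiomara: £12,000; Efua: £12,000; Perrin: £12,000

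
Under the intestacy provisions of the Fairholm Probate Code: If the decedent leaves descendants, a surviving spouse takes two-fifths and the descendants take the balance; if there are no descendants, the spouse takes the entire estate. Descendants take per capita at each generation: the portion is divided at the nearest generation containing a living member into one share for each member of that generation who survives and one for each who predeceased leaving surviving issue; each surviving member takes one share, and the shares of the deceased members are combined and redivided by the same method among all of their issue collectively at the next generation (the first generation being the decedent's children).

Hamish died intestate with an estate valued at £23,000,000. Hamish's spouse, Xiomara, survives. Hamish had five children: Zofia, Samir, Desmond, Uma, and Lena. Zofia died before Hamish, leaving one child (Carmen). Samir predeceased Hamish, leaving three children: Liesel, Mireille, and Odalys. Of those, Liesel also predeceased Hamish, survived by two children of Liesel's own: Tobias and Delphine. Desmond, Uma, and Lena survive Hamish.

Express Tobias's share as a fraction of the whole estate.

Tobias receives 3/100 of the estate.

Xiomara takes two-fifths of £23,000,000 = £9,200,000. The remaining £13,800,000 passes to the descendants.
The descendants' portion (£13,800,000) is divided at the children's generation into 5 shares of £2,760,000. Desmond, Uma, and Lena each take £2,760,000. The 2 shares of the deceased (Zofia and Samir) are combined into a pool of £5,520,000.
That pool (£5,520,000) is divided at the grandchildren's generation into 4 shares of £1,380,000. Carmen, Mireille, and Odalys each take £1,380,000. The remaining share for the deceased Liesel (£1,380,000) is carried to the next generation.
That pool (£1,380,000) is divided at the great-grandchildren's generation equally among Tobias and Delphine: £690,000 each.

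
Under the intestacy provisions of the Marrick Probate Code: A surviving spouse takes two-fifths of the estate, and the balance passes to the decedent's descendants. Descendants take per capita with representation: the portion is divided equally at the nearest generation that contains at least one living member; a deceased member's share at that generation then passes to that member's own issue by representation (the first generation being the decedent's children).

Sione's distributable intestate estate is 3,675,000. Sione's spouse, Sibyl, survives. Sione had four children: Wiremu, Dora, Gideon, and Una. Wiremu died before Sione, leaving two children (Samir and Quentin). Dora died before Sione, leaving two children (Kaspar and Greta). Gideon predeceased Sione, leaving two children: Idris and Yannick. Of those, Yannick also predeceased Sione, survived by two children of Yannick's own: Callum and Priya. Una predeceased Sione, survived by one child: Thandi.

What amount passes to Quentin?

Sibyl takes two-fifths of 3,675,000 = 1,470,000. The remaining 2,205,000 passes to the descendants.
No child survives, so the initial division is made at the grandchildren's generation.
The descendants' portion (2,205,000) is divided into 7 shares of 315,000: Samir, Quentin, Kaspar, Greta, Idris, and Thandi each take 315,000; Yannick's 315,000 share passes to Yannick's issue.
Yannick's share (315,000) is divided into 2 shares of 157,500: Callum and Priya each take 157,500.

Quentin receives 315,000.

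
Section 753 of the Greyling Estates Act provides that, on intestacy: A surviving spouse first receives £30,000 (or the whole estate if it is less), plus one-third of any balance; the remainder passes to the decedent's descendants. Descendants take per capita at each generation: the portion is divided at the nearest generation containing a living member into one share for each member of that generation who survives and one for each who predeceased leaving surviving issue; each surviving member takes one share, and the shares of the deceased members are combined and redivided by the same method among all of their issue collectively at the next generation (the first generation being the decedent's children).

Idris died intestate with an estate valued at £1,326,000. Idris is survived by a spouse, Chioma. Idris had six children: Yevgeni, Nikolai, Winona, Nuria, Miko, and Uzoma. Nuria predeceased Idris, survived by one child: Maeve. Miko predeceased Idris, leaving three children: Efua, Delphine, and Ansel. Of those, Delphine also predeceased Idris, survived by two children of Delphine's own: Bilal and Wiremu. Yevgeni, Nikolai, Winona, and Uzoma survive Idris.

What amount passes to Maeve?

Maeve receives £72,000.

Chioma first takes £30,000, leaving a balance of £1,296,000. Chioma then takes one-third of the balance (£432,000), for a total of £462,000. The remaining £864,000 passes to the descendants.
The descendants' portion (£864,000) is divided at the children's generation into 6 shares of £144,000. Yevgeni, Nikolai, Winona, and Uzoma each take £144,000. The 2 shares of the deceased (Nuria and Miko) are combined into a pool of £288,000.
That pool (£288,000) is divided at the grandchildren's generation into 4 shares of £72,000. Maeve, Efua, and Ansel each take £72,000. The remaining share for the deceased Delphine (£72,000) is carried to the next generation.
That pool (£72,000) is divided at the great-grandchildren's generation equally among Bilal and Wiremu: £36,000 each.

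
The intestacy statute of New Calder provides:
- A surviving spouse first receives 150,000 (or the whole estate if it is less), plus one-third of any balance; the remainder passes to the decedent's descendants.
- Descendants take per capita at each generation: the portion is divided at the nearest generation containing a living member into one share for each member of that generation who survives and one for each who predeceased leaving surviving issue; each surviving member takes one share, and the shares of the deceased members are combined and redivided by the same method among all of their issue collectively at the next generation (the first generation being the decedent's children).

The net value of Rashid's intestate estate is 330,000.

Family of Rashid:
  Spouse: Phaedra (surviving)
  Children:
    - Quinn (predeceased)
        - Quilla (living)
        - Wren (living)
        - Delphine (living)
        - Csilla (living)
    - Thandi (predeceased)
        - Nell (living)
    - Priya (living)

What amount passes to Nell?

Nell receives 16,000.

Phaedra first takes 150,000, leaving a balance of 180,000. Phaedra then takes one-third of the balance (60,000), for a total of 210,000. The remaining 120,000 passes to the descendants.
The descendants' portion (120,000) is divided at the children's generation into 3 shares of 40,000. Priya takes 40,000. The 2 shares of the deceased (Quinn and Thandi) are combined into a pool of 80,000.
That pool (80,000) is divided at the grandchildren's generation equally among Quilla, Wren, Delphine, Csilla, and Nell: 16,000 each.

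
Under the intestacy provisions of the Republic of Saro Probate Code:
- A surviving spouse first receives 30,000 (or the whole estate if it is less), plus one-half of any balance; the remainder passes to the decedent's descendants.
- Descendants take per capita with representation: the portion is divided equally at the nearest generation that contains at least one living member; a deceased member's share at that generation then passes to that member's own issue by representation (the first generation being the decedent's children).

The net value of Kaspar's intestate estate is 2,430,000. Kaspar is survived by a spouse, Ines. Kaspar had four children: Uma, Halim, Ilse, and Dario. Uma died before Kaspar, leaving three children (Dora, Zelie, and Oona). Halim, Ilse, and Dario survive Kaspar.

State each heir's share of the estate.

Ines first takes 30,000, leaving a balance of 2,400,000. Ines then takes one-half of the balance (1,200,000), for a total of 1,230,000. The remaining 1,200,000 passes to the descendants.
The descendants' portion (1,200,000) is divided into 4 shares of 300,000: Halim, Ilse, and Dario each take 300,000; Uma's 300,000 share passes to Uma's issue.
Uma's share (300,000) is divided into 3 shares of 100,000: Dora, Zelie, and Oona each take 100,000.

Ines: 1,230,000; Dora: 100,000; Zelie: 100,000; Oona: 100,000; Halim: 300,000; Ilse: 300,000; Dario: 300,000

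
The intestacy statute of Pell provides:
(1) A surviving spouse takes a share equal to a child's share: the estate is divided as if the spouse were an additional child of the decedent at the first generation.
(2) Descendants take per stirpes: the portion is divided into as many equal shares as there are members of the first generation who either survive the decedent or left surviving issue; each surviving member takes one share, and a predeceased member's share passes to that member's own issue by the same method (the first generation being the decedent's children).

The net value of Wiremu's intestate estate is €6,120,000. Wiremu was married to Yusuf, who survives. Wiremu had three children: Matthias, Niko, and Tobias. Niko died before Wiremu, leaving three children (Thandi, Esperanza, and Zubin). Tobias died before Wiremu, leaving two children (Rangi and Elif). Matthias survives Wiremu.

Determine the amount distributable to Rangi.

The spouse counts as an additional share at the children's level, so there are 4 primary shares of €1,530,000. Yusuf takes one such share (€1,530,000).
The children's combined portion (€4,590,000) is divided into 3 shares of €1,530,000: Matthias takes €1,530,000; Niko's €1,530,000 share passes to Niko's issue; Tobias's €1,530,000 share passes to Tobias's issue.
Niko's share (€1,530,000) is divided into 3 shares of €510,000: Thandi, Esperanza, and Zubin each take €510,000.
Tobias's share (€1,530,000) is divided into 2 shares of €765,000: Rangi and Elif each take €765,000.

Rangi receives €765,000.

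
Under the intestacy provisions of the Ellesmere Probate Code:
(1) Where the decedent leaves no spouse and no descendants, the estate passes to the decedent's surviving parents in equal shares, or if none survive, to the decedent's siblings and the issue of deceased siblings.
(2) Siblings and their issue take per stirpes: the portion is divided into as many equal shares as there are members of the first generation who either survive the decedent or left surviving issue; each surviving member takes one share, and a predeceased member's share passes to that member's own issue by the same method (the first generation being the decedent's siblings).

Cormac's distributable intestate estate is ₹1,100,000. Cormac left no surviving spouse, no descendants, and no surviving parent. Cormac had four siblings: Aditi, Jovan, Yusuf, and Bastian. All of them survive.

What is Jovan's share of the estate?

The entire ₹1,100,000 passes to the siblings and their issue.
That amount (₹1,100,000) is divided into 4 shares of ₹275,000: Aditi, Jovan, Yusuf, and Bastian each take ₹275,000.

Jovan receives ₹275,000.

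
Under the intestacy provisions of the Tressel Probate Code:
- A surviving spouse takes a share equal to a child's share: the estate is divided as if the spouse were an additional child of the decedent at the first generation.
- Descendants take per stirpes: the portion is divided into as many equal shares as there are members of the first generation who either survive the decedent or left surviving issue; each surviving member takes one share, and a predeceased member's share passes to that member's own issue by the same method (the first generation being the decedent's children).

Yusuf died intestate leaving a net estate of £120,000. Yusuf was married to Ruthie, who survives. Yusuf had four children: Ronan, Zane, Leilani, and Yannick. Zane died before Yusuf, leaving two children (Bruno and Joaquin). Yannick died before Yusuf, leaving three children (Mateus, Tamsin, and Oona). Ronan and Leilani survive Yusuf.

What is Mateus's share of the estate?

The spouse counts as an additional share at the children's level, so there are 5 primary shares of £24,000. Ruthie takes one such share (£24,000).
The children's combined portion (£96,000) is divided into 4 shares of £24,000: Ronan and Leilani each take £24,000; Zane's £24,000 share passes to Zane's issue; Yannick's £24,000 share passes to Yannick's issue.
Zane's share (£24,000) is divided into 2 shares of £12,000: Bruno and Joaquin each take £12,000.
Yannick's share (£24,000) is divided into 3 shares of £8,000: Mateus, Tamsin, and Oona each take £8,000.

Mateus receives £8,000.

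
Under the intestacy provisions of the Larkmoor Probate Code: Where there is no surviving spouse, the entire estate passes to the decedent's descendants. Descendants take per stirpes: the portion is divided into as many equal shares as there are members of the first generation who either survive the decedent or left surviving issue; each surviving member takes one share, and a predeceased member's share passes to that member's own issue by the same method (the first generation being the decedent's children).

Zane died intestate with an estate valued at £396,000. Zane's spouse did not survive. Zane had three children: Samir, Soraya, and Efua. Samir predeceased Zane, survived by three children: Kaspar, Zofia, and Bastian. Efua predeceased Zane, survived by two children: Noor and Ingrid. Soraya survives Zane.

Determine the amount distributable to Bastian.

Bastian receives £44,000.

The entire £396,000 passes to the descendants.
That amount (£396,000) is divided into 3 shares of £132,000: Soraya takes £132,000; Samir's £132,000 share passes to Samir's issue; Efua's £132,000 share passes to Efua's issue.
Samir's share (£132,000) is divided into 3 shares of £44,000: Kaspar, Zofia, and Bastian each take £44,000.
Efua's share (£132,000) is divided into 2 shares of £66,000: Noor and Ingrid each take £66,000.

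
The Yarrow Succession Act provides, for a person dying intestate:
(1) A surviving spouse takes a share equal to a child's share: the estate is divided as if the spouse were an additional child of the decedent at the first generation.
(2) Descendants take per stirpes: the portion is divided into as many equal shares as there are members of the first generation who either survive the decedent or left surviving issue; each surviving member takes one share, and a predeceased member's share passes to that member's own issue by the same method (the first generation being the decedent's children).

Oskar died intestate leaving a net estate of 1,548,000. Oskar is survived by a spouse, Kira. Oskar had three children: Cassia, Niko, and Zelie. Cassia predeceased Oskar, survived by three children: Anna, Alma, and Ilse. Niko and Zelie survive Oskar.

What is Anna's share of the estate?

The spouse counts as an additional share at the children's level, so there are 4 primary shares of 387,000. Kira takes one such share (387,000).
The children's combined portion (1,161,000) is divided into 3 shares of 387,000: Niko and Zelie each take 387,000; Cassia's 387,000 share passes to Cassia's issue.
Cassia's share (387,000) is divided into 3 shares of 129,000: Anna, Alma, and Ilse each take 129,000.

Anna receives 129,000.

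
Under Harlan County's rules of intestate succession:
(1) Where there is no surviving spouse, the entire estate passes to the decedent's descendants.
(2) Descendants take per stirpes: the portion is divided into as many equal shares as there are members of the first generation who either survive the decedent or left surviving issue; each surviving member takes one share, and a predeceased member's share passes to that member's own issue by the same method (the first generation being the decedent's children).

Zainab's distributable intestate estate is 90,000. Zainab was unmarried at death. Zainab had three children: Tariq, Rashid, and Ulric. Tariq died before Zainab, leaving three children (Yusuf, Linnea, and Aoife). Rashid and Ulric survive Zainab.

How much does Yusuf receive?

The entire 90,000 passes to the descendants.
That amount (90,000) is divided into 3 shares of 30,000: Rashid and Ulric each take 30,000; Tariq's 30,000 share passes to Tariq's issue.
Tariq's share (30,000) is divided into 3 shares of 10,000: Yusuf, Linnea, and Aoife each take 10,000.

Yusuf receives 10,000.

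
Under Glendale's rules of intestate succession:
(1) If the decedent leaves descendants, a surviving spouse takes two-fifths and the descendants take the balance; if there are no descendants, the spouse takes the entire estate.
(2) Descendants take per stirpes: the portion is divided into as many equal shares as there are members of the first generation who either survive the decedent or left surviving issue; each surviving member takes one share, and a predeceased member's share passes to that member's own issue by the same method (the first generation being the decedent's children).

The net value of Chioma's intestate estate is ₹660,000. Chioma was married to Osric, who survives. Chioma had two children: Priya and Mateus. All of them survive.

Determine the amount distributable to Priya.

Priya receives ₹198,000.

Osric takes two-fifths of ₹660,000 = ₹264,000. The remaining ₹396,000 passes to the descendants.
The descendants' portion (₹396,000) is divided into 2 shares of ₹198,000: Priya and Mateus each take ₹198,000.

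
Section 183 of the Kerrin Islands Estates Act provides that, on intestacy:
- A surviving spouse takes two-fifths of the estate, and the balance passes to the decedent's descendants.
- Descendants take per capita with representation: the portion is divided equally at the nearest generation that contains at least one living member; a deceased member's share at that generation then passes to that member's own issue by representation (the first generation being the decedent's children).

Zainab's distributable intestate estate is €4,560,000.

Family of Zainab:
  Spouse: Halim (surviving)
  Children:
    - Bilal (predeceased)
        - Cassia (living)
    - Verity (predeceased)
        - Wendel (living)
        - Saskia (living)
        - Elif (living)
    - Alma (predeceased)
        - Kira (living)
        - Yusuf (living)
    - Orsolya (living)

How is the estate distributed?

Halim takes two-fifths of €4,560,000 = €1,824,000. The remaining €2,736,000 passes to the descendants.
The descendants' portion (€2,736,000) is divided into 4 shares of €684,000: Orsolya takes €684,000; Bilal's €684,000 share passes to Bilal's issue; Verity's €684,000 share passes to Verity's issue; Alma's €684,000 share passes to Alma's issue.
Bilal's share (€684,000) passes entirely to Cassia.
Verity's share (€684,000) is divided into 3 shares of €228,000: Wendel, Saskia, and Elif each take €228,000.
Alma's share (€684,000) is divided into 2 shares of €342,000: Kira and Yusuf each take €342,000.

Halim: €1,824,000; Cassia: €684,000; Wendel: €228,000; Saskia: €228,000; Elif: €228,000; Kira: €342,000; Yusuf: €342,000; Orsolya: €684,000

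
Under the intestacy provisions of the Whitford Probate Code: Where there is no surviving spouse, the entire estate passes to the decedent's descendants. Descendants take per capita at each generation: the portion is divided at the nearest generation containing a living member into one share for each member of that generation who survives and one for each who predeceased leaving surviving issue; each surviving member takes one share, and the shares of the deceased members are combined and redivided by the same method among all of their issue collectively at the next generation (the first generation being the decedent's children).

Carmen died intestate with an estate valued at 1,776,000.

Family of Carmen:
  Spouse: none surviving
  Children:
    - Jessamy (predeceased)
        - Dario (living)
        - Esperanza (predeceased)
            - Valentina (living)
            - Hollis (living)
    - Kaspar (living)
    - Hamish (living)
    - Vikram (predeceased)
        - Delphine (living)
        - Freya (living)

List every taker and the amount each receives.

Dario: 222,000; Valentina: 111,000; Hollis: 111,000; Kaspar: 444,000; Hamish: 444,000; Delphine: 222,000; Freya: 222,000

The entire 1,776,000 passes to the descendants.
That amount (1,776,000) is divided at the children's generation into 4 shares of 444,000. Kaspar and Hamish each take 444,000. The 2 shares of the deceased (Jessamy and Vikram) are combined into a pool of 888,000.
That pool (888,000) is divided at the grandchildren's generation into 4 shares of 222,000. Dario, Delphine, and Freya each take 222,000. The remaining share for the deceased Esperanza (222,000) is carried to the next generation.
That pool (222,000) is divided at the great-grandchildren's generation equally among Valentina and Hollis: 111,000 each.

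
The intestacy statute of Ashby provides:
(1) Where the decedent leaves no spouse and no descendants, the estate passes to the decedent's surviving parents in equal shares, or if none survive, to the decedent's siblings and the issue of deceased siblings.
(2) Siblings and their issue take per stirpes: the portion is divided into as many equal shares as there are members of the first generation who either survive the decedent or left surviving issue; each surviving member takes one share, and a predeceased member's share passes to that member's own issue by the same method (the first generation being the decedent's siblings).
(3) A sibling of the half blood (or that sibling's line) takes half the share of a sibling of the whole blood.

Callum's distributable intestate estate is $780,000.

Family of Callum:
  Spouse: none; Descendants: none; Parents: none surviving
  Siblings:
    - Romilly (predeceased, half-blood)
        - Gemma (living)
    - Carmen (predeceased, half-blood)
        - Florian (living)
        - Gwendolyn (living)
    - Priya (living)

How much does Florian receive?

Florian receives $97,500.

The entire $780,000 passes to the siblings and their issue.
Counting each half-blood sibling's line as half a unit, there are 2 units in $780,000, so one unit is $390,000. Whole-blood lines (Priya) take $390,000 each; half-blood lines (Romilly and Carmen) take $195,000 each.
Romilly's share ($195,000) passes entirely to Gemma.
Carmen's share ($195,000) is divided into 2 shares of $97,500: Florian and Gwendolyn each take $97,500.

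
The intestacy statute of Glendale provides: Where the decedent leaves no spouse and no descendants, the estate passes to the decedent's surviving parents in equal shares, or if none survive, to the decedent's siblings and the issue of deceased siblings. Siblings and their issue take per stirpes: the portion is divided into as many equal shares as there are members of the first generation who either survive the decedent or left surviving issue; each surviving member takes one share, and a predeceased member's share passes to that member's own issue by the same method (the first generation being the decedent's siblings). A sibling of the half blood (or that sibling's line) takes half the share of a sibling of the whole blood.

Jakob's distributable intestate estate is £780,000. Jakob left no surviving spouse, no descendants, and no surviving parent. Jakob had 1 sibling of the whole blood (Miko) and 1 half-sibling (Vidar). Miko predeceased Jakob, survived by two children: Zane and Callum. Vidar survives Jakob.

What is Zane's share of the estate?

Zane receives £260,000.

The entire £780,000 passes to the siblings and their issue.
Counting each half-blood sibling's line as half a unit, there are 3/2 units in £780,000, so one unit is £520,000. Whole-blood lines (Miko) take £520,000 each; half-blood lines (Vidar) take £260,000 each.
Miko's share (£520,000) is divided into 2 shares of £260,000: Zane and Callum each take £260,000.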